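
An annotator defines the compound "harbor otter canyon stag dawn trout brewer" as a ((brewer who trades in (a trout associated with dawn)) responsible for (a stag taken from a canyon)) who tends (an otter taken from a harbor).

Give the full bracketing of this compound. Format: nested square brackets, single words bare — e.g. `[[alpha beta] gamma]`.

[[harbor otter] [[canyon stag] [[dawn trout] brewer]]]

At the top level: head "brewer" (specifically "canyon stag dawn trout brewer"); modifier "harbor otter".
"harbor otter" → head "otter", modifier "harbor".
"canyon stag dawn trout brewer" → head "brewer" (specifically "dawn trout brewer"), modifier "canyon stag".
"canyon stag" → head "stag", modifier "canyon".
"dawn trout brewer" → head "brewer", modifier "dawn trout".
"dawn trout" → head "trout", modifier "dawn".
So the structure is [[harbor otter] [[canyon stag] [[dawn trout] brewer]]].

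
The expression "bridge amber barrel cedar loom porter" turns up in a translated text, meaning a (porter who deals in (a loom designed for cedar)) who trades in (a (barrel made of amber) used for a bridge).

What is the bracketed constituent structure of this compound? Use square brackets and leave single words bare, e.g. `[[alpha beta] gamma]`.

[[bridge [amber barrel]] [[cedar loom] porter]]

Overall it is a kind of porter (specifically "cedar loom porter"); the modifier is "bridge amber barrel".
"bridge amber barrel" → head "barrel" (specifically "amber barrel"), modifier "bridge".
"amber barrel" → head "barrel", modifier "amber".
"cedar loom porter" → head "porter", modifier "cedar loom".
"cedar loom" → head "loom", modifier "cedar".
So the structure is [[bridge [amber barrel]] [[cedar loom] porter]].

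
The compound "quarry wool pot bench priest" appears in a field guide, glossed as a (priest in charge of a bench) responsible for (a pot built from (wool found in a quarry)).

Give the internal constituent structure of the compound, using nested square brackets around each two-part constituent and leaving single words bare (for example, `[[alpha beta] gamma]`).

Overall it is a kind of priest (specifically "bench priest"); the modifier is "quarry wool pot".
"quarry wool pot" → head "pot", modifier "quarry wool".
"quarry wool" → head "wool", modifier "quarry".
"bench priest" → head "priest", modifier "bench".
Assembled: [[[quarry wool] pot] [bench priest]].

[[[quarry wool] pot] [bench priest]]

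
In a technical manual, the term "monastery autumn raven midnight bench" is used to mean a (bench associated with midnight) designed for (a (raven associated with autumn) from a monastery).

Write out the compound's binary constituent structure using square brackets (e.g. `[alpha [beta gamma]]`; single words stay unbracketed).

[[monastery [autumn raven]] [midnight bench]]

At the top level: head "bench" (specifically "midnight bench"); modifier "monastery autumn raven".
Inside "monastery autumn raven": head "raven" (specifically "autumn raven"), modifier "monastery".
Inside "autumn raven": head "raven", modifier "autumn".
Inside "midnight bench": head "bench", modifier "midnight".
Putting it together: [[monastery [autumn raven]] [midnight bench]].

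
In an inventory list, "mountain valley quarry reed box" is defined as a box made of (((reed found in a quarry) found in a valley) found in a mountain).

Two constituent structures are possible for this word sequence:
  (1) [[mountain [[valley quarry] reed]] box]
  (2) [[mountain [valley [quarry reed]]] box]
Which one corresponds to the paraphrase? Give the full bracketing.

The paraphrase's head is the "box" part ("box"); its modifier is "mountain valley quarry reed".
That top-level split, carried through the inner groups, gives [[mountain [valley [quarry reed]]] box].

[[mountain [valley [quarry reed]]] box]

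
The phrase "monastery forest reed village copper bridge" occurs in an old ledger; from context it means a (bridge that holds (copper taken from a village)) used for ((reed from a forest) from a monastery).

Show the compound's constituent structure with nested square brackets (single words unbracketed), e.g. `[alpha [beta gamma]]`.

At the top level: head "bridge" (specifically "village copper bridge"); modifier "monastery forest reed".
Within "monastery forest reed", the head is "reed" (specifically "forest reed") and the modifier is "monastery".
Within "forest reed", the head is "reed" and the modifier is "forest".
Within "village copper bridge", the head is "bridge" and the modifier is "village copper".
Within "village copper", the head is "copper" and the modifier is "village".
So the structure is [[monastery [forest reed]] [[village copper] bridge]].

[[monastery [forest reed]] [[village copper] bridge]]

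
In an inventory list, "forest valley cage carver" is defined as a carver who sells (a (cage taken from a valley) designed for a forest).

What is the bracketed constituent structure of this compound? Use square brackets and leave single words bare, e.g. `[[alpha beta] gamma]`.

[[forest [valley cage]] carver]

At the top level: head "carver"; modifier "forest valley cage".
Within "forest valley cage", the head is "cage" (specifically "valley cage") and the modifier is "forest".
Within "valley cage", the head is "cage" and the modifier is "valley".
So the structure is [[forest [valley cage]] carver].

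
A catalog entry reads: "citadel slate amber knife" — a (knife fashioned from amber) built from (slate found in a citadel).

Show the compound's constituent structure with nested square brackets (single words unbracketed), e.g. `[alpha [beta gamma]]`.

[[citadel slate] [amber knife]]

The outermost head in the paraphrase is "knife" (specifically "amber knife"), modified by "citadel slate".
Within "citadel slate", the head is "slate" and the modifier is "citadel".
Within "amber knife", the head is "knife" and the modifier is "amber".
Putting it together: [[citadel slate] [amber knife]].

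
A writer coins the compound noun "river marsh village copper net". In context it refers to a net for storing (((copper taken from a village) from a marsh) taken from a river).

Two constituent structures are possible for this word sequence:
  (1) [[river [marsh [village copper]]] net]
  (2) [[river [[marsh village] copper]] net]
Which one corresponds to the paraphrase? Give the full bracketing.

The paraphrase's head is the "net" part ("net"); its modifier is "river marsh village copper".
That top-level split, carried through the inner groups, gives [[river [marsh [village copper]]] net].

[[river [marsh [village copper]]] net]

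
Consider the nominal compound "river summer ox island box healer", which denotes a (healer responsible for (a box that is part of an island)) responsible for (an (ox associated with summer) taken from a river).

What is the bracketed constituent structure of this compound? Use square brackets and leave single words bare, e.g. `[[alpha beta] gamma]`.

[[river [summer ox]] [[island box] healer]]

Overall it is a kind of healer (specifically "island box healer"); the modifier is "river summer ox".
"river summer ox" → head "ox" (specifically "summer ox"), modifier "river".
"summer ox" → head "ox", modifier "summer".
"island box healer" → head "healer", modifier "island box".
"island box" → head "box", modifier "island".
Putting it together: [[river [summer ox]] [[island box] healer]].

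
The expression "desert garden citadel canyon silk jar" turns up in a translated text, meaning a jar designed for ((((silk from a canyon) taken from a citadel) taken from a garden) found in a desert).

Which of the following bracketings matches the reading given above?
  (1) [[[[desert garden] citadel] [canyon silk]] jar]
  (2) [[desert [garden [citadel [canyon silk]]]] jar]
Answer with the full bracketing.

[[desert [garden [citadel [canyon silk]]]] jar]

The paraphrase's head is the "jar" part ("jar"); its modifier is "desert garden citadel canyon silk".
That top-level split, carried through the inner groups, gives [[desert [garden [citadel [canyon silk]]]] jar].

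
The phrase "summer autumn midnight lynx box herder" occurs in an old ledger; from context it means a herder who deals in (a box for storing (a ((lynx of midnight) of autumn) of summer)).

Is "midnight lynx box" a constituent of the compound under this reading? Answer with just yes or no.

no

The top-level split is [summer autumn midnight lynx box] [herder]; the full structure is [[[summer [autumn [midnight lynx]]] box] herder].
"midnight lynx box" straddles a constituent boundary, so it is not a single unit.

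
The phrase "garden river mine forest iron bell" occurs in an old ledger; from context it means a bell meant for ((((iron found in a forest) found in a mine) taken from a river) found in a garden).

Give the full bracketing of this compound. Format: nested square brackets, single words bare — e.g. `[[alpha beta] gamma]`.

At the top level: head "bell"; modifier "garden river mine forest iron".
Within "garden river mine forest iron", the head is "iron" (specifically "river mine forest iron") and the modifier is "garden".
Within "river mine forest iron", the head is "iron" (specifically "mine forest iron") and the modifier is "river".
Within "mine forest iron", the head is "iron" (specifically "forest iron") and the modifier is "mine".
Within "forest iron", the head is "iron" and the modifier is "forest".
So the structure is [[garden [river [mine [forest iron]]]] bell].

[[garden [river [mine [forest iron]]]] bell]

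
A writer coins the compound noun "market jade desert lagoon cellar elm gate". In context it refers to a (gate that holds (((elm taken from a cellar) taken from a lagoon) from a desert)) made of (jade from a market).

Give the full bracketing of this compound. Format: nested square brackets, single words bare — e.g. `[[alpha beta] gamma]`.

[[market jade] [[desert [lagoon [cellar elm]]] gate]]

Whole compound: head "gate" (specifically "desert lagoon cellar elm gate"), modifier "market jade".
"market jade" → head "jade", modifier "market".
"desert lagoon cellar elm gate" → head "gate", modifier "desert lagoon cellar elm".
"desert lagoon cellar elm" → head "elm" (specifically "lagoon cellar elm"), modifier "desert".
"lagoon cellar elm" → head "elm" (specifically "cellar elm"), modifier "lagoon".
"cellar elm" → head "elm", modifier "cellar".
So the structure is [[market jade] [[desert [lagoon [cellar elm]]] gate]].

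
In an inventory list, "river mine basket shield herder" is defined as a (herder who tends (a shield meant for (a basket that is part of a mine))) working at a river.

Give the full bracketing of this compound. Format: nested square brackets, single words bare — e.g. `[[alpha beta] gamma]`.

Whole compound: head "herder" (specifically "mine basket shield herder"), modifier "river".
"mine basket shield herder" → head "herder", modifier "mine basket shield".
"mine basket shield" → head "shield", modifier "mine basket".
"mine basket" → head "basket", modifier "mine".
Assembled: [river [[[mine basket] shield] herder]].

[river [[[mine basket] shield] herder]]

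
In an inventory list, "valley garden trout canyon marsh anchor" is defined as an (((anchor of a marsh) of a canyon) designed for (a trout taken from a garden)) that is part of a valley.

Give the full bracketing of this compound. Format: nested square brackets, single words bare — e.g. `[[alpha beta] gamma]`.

Whole compound: head "anchor" (specifically "garden trout canyon marsh anchor"), modifier "valley".
"garden trout canyon marsh anchor" → head "anchor" (specifically "canyon marsh anchor"), modifier "garden trout".
"garden trout" → head "trout", modifier "garden".
"canyon marsh anchor" → head "anchor" (specifically "marsh anchor"), modifier "canyon".
"marsh anchor" → head "anchor", modifier "marsh".
Assembled: [valley [[garden trout] [canyon [marsh anchor]]]].

[valley [[garden trout] [canyon [marsh anchor]]]]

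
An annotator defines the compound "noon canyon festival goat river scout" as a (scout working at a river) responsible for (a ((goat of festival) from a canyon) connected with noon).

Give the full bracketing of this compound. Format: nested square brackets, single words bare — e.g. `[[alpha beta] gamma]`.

[[noon [canyon [festival goat]]] [river scout]]

The outermost head in the paraphrase is "scout" (specifically "river scout"), modified by "noon canyon festival goat".
Inside "noon canyon festival goat": head "goat" (specifically "canyon festival goat"), modifier "noon".
Inside "canyon festival goat": head "goat" (specifically "festival goat"), modifier "canyon".
Inside "festival goat": head "goat", modifier "festival".
Inside "river scout": head "scout", modifier "river".
Putting it together: [[noon [canyon [festival goat]]] [river scout]].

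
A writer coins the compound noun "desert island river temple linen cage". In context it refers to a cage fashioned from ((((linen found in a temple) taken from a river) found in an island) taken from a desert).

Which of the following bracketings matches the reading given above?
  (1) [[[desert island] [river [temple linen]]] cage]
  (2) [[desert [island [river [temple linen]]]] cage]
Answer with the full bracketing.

[[desert [island [river [temple linen]]]] cage]

The paraphrase's head is the "cage" part ("cage"); its modifier is "desert island river temple linen".
That top-level split, carried through the inner groups, gives [[desert [island [river [temple linen]]]] cage].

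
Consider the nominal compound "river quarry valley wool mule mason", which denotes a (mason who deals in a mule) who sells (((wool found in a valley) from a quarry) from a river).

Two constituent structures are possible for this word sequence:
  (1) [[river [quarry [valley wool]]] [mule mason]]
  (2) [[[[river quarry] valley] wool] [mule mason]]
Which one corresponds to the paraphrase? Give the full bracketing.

The paraphrase's head is the "mason" part ("mule mason"); its modifier is "river quarry valley wool".
That top-level split, carried through the inner groups, gives [[river [quarry [valley wool]]] [mule mason]].

[[river [quarry [valley wool]]] [mule mason]]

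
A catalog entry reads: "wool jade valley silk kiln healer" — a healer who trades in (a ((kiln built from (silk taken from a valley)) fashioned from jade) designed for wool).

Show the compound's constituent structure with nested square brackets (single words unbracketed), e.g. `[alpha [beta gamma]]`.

[[wool [jade [[valley silk] kiln]]] healer]

Overall it is a kind of healer; the modifier is "wool jade valley silk kiln".
"wool jade valley silk kiln" → head "kiln" (specifically "jade valley silk kiln"), modifier "wool".
"jade valley silk kiln" → head "kiln" (specifically "valley silk kiln"), modifier "jade".
"valley silk kiln" → head "kiln", modifier "valley silk".
"valley silk" → head "silk", modifier "valley".
Assembled: [[wool [jade [[valley silk] kiln]]] healer].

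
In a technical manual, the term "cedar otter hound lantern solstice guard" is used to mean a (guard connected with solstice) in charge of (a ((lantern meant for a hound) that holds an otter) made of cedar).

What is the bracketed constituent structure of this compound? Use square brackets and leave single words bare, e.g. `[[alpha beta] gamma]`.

Whole compound: head "guard" (specifically "solstice guard"), modifier "cedar otter hound lantern".
Inside "cedar otter hound lantern": head "lantern" (specifically "otter hound lantern"), modifier "cedar".
Inside "otter hound lantern": head "lantern" (specifically "hound lantern"), modifier "otter".
Inside "hound lantern": head "lantern", modifier "hound".
Inside "solstice guard": head "guard", modifier "solstice".
Putting it together: [[cedar [otter [hound lantern]]] [solstice guard]].

[[cedar [otter [hound lantern]]] [solstice guard]]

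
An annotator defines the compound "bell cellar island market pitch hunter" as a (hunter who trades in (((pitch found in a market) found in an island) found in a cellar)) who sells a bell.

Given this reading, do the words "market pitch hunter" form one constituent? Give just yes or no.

The top-level split is [bell] [cellar island market pitch hunter]; the full structure is [bell [[cellar [island [market pitch]]] hunter]].
"market pitch hunter" straddles a constituent boundary, so it is not a single unit.

no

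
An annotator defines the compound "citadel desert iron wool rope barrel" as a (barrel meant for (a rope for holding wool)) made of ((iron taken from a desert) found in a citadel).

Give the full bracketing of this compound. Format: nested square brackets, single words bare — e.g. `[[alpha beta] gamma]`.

Whole compound: head "barrel" (specifically "wool rope barrel"), modifier "citadel desert iron".
Within "citadel desert iron", the head is "iron" (specifically "desert iron") and the modifier is "citadel".
Within "desert iron", the head is "iron" and the modifier is "desert".
Within "wool rope barrel", the head is "barrel" and the modifier is "wool rope".
Within "wool rope", the head is "rope" and the modifier is "wool".
Putting it together: [[citadel [desert iron]] [[wool rope] barrel]].

[[citadel [desert iron]] [[wool rope] barrel]]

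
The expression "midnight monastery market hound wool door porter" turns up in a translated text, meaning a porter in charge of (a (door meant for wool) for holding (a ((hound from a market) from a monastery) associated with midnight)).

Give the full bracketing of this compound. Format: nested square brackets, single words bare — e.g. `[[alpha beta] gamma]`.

[[[midnight [monastery [market hound]]] [wool door]] porter]

At the top level: head "porter"; modifier "midnight monastery market hound wool door".
Inside "midnight monastery market hound wool door": head "door" (specifically "wool door"), modifier "midnight monastery market hound".
Inside "midnight monastery market hound": head "hound" (specifically "monastery market hound"), modifier "midnight".
Inside "monastery market hound": head "hound" (specifically "market hound"), modifier "monastery".
Inside "market hound": head "hound", modifier "market".
Inside "wool door": head "door", modifier "wool".
Assembled: [[[midnight [monastery [market hound]]] [wool door]] porter].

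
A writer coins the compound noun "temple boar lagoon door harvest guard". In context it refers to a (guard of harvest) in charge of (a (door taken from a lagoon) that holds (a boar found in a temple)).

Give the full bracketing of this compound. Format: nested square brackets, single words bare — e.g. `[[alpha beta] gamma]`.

[[[temple boar] [lagoon door]] [harvest guard]]

Whole compound: head "guard" (specifically "harvest guard"), modifier "temple boar lagoon door".
Within "temple boar lagoon door", the head is "door" (specifically "lagoon door") and the modifier is "temple boar".
Within "temple boar", the head is "boar" and the modifier is "temple".
Within "lagoon door", the head is "door" and the modifier is "lagoon".
Within "harvest guard", the head is "guard" and the modifier is "harvest".
Assembled: [[[temple boar] [lagoon door]] [harvest guard]].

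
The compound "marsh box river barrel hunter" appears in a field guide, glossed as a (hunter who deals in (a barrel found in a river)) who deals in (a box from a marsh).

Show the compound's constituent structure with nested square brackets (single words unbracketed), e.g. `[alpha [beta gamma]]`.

[[marsh box] [[river barrel] hunter]]

Whole compound: head "hunter" (specifically "river barrel hunter"), modifier "marsh box".
"marsh box" → head "box", modifier "marsh".
"river barrel hunter" → head "hunter", modifier "river barrel".
"river barrel" → head "barrel", modifier "river".
Putting it together: [[marsh box] [[river barrel] hunter]].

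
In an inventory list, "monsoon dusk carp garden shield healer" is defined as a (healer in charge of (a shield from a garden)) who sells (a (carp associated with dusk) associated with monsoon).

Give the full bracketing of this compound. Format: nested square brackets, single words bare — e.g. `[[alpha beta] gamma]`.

Overall it is a kind of healer (specifically "garden shield healer"); the modifier is "monsoon dusk carp".
"monsoon dusk carp" → head "carp" (specifically "dusk carp"), modifier "monsoon".
"dusk carp" → head "carp", modifier "dusk".
"garden shield healer" → head "healer", modifier "garden shield".
"garden shield" → head "shield", modifier "garden".
So the structure is [[monsoon [dusk carp]] [[garden shield] healer]].

[[monsoon [dusk carp]] [[garden shield] healer]]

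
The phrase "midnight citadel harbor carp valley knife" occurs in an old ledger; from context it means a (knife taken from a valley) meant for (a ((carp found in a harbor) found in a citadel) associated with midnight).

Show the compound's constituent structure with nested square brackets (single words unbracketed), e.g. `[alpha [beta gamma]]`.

[[midnight [citadel [harbor carp]]] [valley knife]]

Overall it is a kind of knife (specifically "valley knife"); the modifier is "midnight citadel harbor carp".
Within "midnight citadel harbor carp", the head is "carp" (specifically "citadel harbor carp") and the modifier is "midnight".
Within "citadel harbor carp", the head is "carp" (specifically "harbor carp") and the modifier is "citadel".
Within "harbor carp", the head is "carp" and the modifier is "harbor".
Within "valley knife", the head is "knife" and the modifier is "valley".
Assembled: [[midnight [citadel [harbor carp]]] [valley knife]].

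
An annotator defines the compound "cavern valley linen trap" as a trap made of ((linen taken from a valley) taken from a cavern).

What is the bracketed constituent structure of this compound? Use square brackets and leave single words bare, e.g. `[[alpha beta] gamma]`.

Whole compound: head "trap", modifier "cavern valley linen".
"cavern valley linen" → head "linen" (specifically "valley linen"), modifier "cavern".
"valley linen" → head "linen", modifier "valley".
So the structure is [[cavern [valley linen]] trap].

[[cavern [valley linen]] trap]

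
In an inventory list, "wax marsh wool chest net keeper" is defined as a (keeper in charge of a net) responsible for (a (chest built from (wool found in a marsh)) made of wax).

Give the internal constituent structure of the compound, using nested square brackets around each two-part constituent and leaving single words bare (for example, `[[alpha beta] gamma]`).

At the top level: head "keeper" (specifically "net keeper"); modifier "wax marsh wool chest".
Inside "wax marsh wool chest": head "chest" (specifically "marsh wool chest"), modifier "wax".
Inside "marsh wool chest": head "chest", modifier "marsh wool".
Inside "marsh wool": head "wool", modifier "marsh".
Inside "net keeper": head "keeper", modifier "net".
Putting it together: [[wax [[marsh wool] chest]] [net keeper]].

[[wax [[marsh wool] chest]] [net keeper]]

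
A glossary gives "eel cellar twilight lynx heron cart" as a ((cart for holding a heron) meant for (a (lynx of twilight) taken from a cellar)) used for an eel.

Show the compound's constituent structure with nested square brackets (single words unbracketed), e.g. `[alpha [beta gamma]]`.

[eel [[cellar [twilight lynx]] [heron cart]]]

Overall it is a kind of cart (specifically "cellar twilight lynx heron cart"); the modifier is "eel".
Within "cellar twilight lynx heron cart", the head is "cart" (specifically "heron cart") and the modifier is "cellar twilight lynx".
Within "cellar twilight lynx", the head is "lynx" (specifically "twilight lynx") and the modifier is "cellar".
Within "twilight lynx", the head is "lynx" and the modifier is "twilight".
Within "heron cart", the head is "cart" and the modifier is "heron".
Putting it together: [eel [[cellar [twilight lynx]] [heron cart]]].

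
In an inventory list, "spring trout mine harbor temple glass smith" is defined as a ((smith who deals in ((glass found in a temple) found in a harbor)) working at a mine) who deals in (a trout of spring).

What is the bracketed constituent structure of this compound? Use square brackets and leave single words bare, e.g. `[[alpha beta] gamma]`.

Whole compound: head "smith" (specifically "mine harbor temple glass smith"), modifier "spring trout".
Within "spring trout", the head is "trout" and the modifier is "spring".
Within "mine harbor temple glass smith", the head is "smith" (specifically "harbor temple glass smith") and the modifier is "mine".
Within "harbor temple glass smith", the head is "smith" and the modifier is "harbor temple glass".
Within "harbor temple glass", the head is "glass" (specifically "temple glass") and the modifier is "harbor".
Within "temple glass", the head is "glass" and the modifier is "temple".
Putting it together: [[spring trout] [mine [[harbor [temple glass]] smith]]].

[[spring trout] [mine [[harbor [temple glass]] smith]]]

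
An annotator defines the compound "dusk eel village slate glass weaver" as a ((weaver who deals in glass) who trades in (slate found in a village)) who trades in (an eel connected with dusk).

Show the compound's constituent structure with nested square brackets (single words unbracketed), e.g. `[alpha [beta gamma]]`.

Whole compound: head "weaver" (specifically "village slate glass weaver"), modifier "dusk eel".
Inside "dusk eel": head "eel", modifier "dusk".
Inside "village slate glass weaver": head "weaver" (specifically "glass weaver"), modifier "village slate".
Inside "village slate": head "slate", modifier "village".
Inside "glass weaver": head "weaver", modifier "glass".
Assembled: [[dusk eel] [[village slate] [glass weaver]]].

[[dusk eel] [[village slate] [glass weaver]]]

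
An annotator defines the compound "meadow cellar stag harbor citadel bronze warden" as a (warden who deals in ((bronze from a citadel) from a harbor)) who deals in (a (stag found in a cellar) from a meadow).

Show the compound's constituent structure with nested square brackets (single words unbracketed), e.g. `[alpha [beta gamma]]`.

[[meadow [cellar stag]] [[harbor [citadel bronze]] warden]]

Overall it is a kind of warden (specifically "harbor citadel bronze warden"); the modifier is "meadow cellar stag".
Within "meadow cellar stag", the head is "stag" (specifically "cellar stag") and the modifier is "meadow".
Within "cellar stag", the head is "stag" and the modifier is "cellar".
Within "harbor citadel bronze warden", the head is "warden" and the modifier is "harbor citadel bronze".
Within "harbor citadel bronze", the head is "bronze" (specifically "citadel bronze") and the modifier is "harbor".
Within "citadel bronze", the head is "bronze" and the modifier is "citadel".
Assembled: [[meadow [cellar stag]] [[harbor [citadel bronze]] warden]].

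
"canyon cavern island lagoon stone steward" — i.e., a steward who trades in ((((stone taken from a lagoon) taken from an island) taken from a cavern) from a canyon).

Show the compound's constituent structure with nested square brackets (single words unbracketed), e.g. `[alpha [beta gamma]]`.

The outermost head in the paraphrase is "steward", modified by "canyon cavern island lagoon stone".
Within "canyon cavern island lagoon stone", the head is "stone" (specifically "cavern island lagoon stone") and the modifier is "canyon".
Within "cavern island lagoon stone", the head is "stone" (specifically "island lagoon stone") and the modifier is "cavern".
Within "island lagoon stone", the head is "stone" (specifically "lagoon stone") and the modifier is "island".
Within "lagoon stone", the head is "stone" and the modifier is "lagoon".
Putting it together: [[canyon [cavern [island [lagoon stone]]]] steward].

[[canyon [cavern [island [lagoon stone]]]] steward]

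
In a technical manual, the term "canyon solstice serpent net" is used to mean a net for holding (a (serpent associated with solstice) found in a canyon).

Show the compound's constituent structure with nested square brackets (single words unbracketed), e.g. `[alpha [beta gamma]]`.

At the top level: head "net"; modifier "canyon solstice serpent".
Within "canyon solstice serpent", the head is "serpent" (specifically "solstice serpent") and the modifier is "canyon".
Within "solstice serpent", the head is "serpent" and the modifier is "solstice".
Putting it together: [[canyon [solstice serpent]] net].

[[canyon [solstice serpent]] net]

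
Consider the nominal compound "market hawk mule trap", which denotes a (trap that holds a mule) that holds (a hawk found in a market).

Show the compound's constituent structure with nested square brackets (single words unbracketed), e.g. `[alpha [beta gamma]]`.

Whole compound: head "trap" (specifically "mule trap"), modifier "market hawk".
"market hawk" → head "hawk", modifier "market".
"mule trap" → head "trap", modifier "mule".
So the structure is [[market hawk] [mule trap]].

[[market hawk] [mule trap]]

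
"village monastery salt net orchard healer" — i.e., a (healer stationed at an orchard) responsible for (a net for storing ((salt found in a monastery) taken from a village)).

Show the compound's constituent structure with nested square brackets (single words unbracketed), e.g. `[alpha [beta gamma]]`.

[[[village [monastery salt]] net] [orchard healer]]

Whole compound: head "healer" (specifically "orchard healer"), modifier "village monastery salt net".
Inside "village monastery salt net": head "net", modifier "village monastery salt".
Inside "village monastery salt": head "salt" (specifically "monastery salt"), modifier "village".
Inside "monastery salt": head "salt", modifier "monastery".
Inside "orchard healer": head "healer", modifier "orchard".
Assembled: [[[village [monastery salt]] net] [orchard healer]].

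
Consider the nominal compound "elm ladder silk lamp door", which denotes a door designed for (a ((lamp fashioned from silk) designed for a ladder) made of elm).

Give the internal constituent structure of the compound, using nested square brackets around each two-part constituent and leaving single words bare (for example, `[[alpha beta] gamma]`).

[[elm [ladder [silk lamp]]] door]

Overall it is a kind of door; the modifier is "elm ladder silk lamp".
Inside "elm ladder silk lamp": head "lamp" (specifically "ladder silk lamp"), modifier "elm".
Inside "ladder silk lamp": head "lamp" (specifically "silk lamp"), modifier "ladder".
Inside "silk lamp": head "lamp", modifier "silk".
So the structure is [[elm [ladder [silk lamp]]] door].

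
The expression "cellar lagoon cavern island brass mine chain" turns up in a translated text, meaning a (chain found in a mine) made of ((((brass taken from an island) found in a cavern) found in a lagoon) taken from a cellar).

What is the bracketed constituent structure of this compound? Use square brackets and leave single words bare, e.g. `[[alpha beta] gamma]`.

Whole compound: head "chain" (specifically "mine chain"), modifier "cellar lagoon cavern island brass".
Within "cellar lagoon cavern island brass", the head is "brass" (specifically "lagoon cavern island brass") and the modifier is "cellar".
Within "lagoon cavern island brass", the head is "brass" (specifically "cavern island brass") and the modifier is "lagoon".
Within "cavern island brass", the head is "brass" (specifically "island brass") and the modifier is "cavern".
Within "island brass", the head is "brass" and the modifier is "island".
Within "mine chain", the head is "chain" and the modifier is "mine".
Assembled: [[cellar [lagoon [cavern [island brass]]]] [mine chain]].

[[cellar [lagoon [cavern [island brass]]]] [mine chain]]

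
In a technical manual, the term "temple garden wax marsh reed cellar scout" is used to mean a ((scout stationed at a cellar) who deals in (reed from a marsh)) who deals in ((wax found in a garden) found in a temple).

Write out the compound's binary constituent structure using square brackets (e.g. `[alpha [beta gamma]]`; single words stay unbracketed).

[[temple [garden wax]] [[marsh reed] [cellar scout]]]

Whole compound: head "scout" (specifically "marsh reed cellar scout"), modifier "temple garden wax".
Inside "temple garden wax": head "wax" (specifically "garden wax"), modifier "temple".
Inside "garden wax": head "wax", modifier "garden".
Inside "marsh reed cellar scout": head "scout" (specifically "cellar scout"), modifier "marsh reed".
Inside "marsh reed": head "reed", modifier "marsh".
Inside "cellar scout": head "scout", modifier "cellar".
So the structure is [[temple [garden wax]] [[marsh reed] [cellar scout]]].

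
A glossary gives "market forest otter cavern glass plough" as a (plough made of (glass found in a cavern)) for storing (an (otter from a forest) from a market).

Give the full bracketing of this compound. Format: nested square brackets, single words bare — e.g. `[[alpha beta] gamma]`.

[[market [forest otter]] [[cavern glass] plough]]

Overall it is a kind of plough (specifically "cavern glass plough"); the modifier is "market forest otter".
"market forest otter" → head "otter" (specifically "forest otter"), modifier "market".
"forest otter" → head "otter", modifier "forest".
"cavern glass plough" → head "plough", modifier "cavern glass".
"cavern glass" → head "glass", modifier "cavern".
Assembled: [[market [forest otter]] [[cavern glass] plough]].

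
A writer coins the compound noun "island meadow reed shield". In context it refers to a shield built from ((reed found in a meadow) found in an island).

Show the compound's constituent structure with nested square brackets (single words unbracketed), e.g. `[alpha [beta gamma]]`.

The outermost head in the paraphrase is "shield", modified by "island meadow reed".
"island meadow reed" → head "reed" (specifically "meadow reed"), modifier "island".
"meadow reed" → head "reed", modifier "meadow".
So the structure is [[island [meadow reed]] shield].

[[island [meadow reed]] shield]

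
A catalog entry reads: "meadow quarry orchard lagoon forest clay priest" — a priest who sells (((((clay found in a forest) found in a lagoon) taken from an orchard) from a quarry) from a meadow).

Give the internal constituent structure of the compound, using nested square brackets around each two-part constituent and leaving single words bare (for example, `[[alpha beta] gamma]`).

[[meadow [quarry [orchard [lagoon [forest clay]]]]] priest]

The outermost head in the paraphrase is "priest", modified by "meadow quarry orchard lagoon forest clay".
Inside "meadow quarry orchard lagoon forest clay": head "clay" (specifically "quarry orchard lagoon forest clay"), modifier "meadow".
Inside "quarry orchard lagoon forest clay": head "clay" (specifically "orchard lagoon forest clay"), modifier "quarry".
Inside "orchard lagoon forest clay": head "clay" (specifically "lagoon forest clay"), modifier "orchard".
Inside "lagoon forest clay": head "clay" (specifically "forest clay"), modifier "lagoon".
Inside "forest clay": head "clay", modifier "forest".
Assembled: [[meadow [quarry [orchard [lagoon [forest clay]]]]] priest].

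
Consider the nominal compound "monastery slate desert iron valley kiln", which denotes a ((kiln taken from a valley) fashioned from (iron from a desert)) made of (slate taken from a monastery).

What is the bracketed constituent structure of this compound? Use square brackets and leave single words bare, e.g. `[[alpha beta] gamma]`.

Overall it is a kind of kiln (specifically "desert iron valley kiln"); the modifier is "monastery slate".
Inside "monastery slate": head "slate", modifier "monastery".
Inside "desert iron valley kiln": head "kiln" (specifically "valley kiln"), modifier "desert iron".
Inside "desert iron": head "iron", modifier "desert".
Inside "valley kiln": head "kiln", modifier "valley".
So the structure is [[monastery slate] [[desert iron] [valley kiln]]].

[[monastery slate] [[desert iron] [valley kiln]]]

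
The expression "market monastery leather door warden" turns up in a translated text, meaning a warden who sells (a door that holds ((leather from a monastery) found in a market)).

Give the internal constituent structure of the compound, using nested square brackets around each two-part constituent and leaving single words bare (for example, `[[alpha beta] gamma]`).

Whole compound: head "warden", modifier "market monastery leather door".
"market monastery leather door" → head "door", modifier "market monastery leather".
"market monastery leather" → head "leather" (specifically "monastery leather"), modifier "market".
"monastery leather" → head "leather", modifier "monastery".
Assembled: [[[market [monastery leather]] door] warden].

[[[market [monastery leather]] door] warden]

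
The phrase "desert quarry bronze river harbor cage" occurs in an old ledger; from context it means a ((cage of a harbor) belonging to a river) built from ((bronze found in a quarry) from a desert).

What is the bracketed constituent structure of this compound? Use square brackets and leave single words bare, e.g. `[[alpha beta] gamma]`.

[[desert [quarry bronze]] [river [harbor cage]]]

The outermost head in the paraphrase is "cage" (specifically "river harbor cage"), modified by "desert quarry bronze".
"desert quarry bronze" → head "bronze" (specifically "quarry bronze"), modifier "desert".
"quarry bronze" → head "bronze", modifier "quarry".
"river harbor cage" → head "cage" (specifically "harbor cage"), modifier "river".
"harbor cage" → head "cage", modifier "harbor".
Putting it together: [[desert [quarry bronze]] [river [harbor cage]]].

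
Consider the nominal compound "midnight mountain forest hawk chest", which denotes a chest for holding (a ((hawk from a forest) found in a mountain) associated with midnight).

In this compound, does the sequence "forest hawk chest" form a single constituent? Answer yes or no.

The top-level split is [midnight mountain forest hawk] [chest]; the full structure is [[midnight [mountain [forest hawk]]] chest].
"forest hawk chest" straddles a constituent boundary, so it is not a single unit.

no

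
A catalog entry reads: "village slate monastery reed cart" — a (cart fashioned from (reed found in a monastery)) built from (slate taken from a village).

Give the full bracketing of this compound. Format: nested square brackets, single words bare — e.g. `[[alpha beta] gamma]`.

Whole compound: head "cart" (specifically "monastery reed cart"), modifier "village slate".
"village slate" → head "slate", modifier "village".
"monastery reed cart" → head "cart", modifier "monastery reed".
"monastery reed" → head "reed", modifier "monastery".
Putting it together: [[village slate] [[monastery reed] cart]].

[[village slate] [[monastery reed] cart]]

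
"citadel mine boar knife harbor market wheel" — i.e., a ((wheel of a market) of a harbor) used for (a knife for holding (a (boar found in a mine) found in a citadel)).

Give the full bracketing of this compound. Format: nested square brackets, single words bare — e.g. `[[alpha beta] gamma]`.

[[[citadel [mine boar]] knife] [harbor [market wheel]]]

Whole compound: head "wheel" (specifically "harbor market wheel"), modifier "citadel mine boar knife".
Inside "citadel mine boar knife": head "knife", modifier "citadel mine boar".
Inside "citadel mine boar": head "boar" (specifically "mine boar"), modifier "citadel".
Inside "mine boar": head "boar", modifier "mine".
Inside "harbor market wheel": head "wheel" (specifically "market wheel"), modifier "harbor".
Inside "market wheel": head "wheel", modifier "market".
So the structure is [[[citadel [mine boar]] knife] [harbor [market wheel]]].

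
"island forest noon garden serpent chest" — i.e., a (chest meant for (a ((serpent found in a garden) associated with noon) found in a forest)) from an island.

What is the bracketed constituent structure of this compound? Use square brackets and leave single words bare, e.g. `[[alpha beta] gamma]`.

[island [[forest [noon [garden serpent]]] chest]]

Whole compound: head "chest" (specifically "forest noon garden serpent chest"), modifier "island".
Within "forest noon garden serpent chest", the head is "chest" and the modifier is "forest noon garden serpent".
Within "forest noon garden serpent", the head is "serpent" (specifically "noon garden serpent") and the modifier is "forest".
Within "noon garden serpent", the head is "serpent" (specifically "garden serpent") and the modifier is "noon".
Within "garden serpent", the head is "serpent" and the modifier is "garden".
Assembled: [island [[forest [noon [garden serpent]]] chest]].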